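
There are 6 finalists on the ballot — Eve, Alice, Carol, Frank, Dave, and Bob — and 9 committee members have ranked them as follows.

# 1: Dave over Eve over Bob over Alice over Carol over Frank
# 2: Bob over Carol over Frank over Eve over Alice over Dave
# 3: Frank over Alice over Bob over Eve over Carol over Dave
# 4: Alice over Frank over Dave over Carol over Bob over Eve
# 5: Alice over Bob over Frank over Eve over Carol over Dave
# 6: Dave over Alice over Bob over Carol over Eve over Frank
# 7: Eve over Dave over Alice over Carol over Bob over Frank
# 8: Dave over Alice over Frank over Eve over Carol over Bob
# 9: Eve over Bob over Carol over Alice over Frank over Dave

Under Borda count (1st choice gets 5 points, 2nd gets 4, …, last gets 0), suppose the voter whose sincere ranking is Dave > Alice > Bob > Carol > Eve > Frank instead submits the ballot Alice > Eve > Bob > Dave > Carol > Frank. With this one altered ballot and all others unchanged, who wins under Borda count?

Alice

Borda totals with the altered ballot: Eve 26, Alice 31, Carol 16, Frank 19, Dave 19, Bob 24.
The winner is unchanged: still Alice.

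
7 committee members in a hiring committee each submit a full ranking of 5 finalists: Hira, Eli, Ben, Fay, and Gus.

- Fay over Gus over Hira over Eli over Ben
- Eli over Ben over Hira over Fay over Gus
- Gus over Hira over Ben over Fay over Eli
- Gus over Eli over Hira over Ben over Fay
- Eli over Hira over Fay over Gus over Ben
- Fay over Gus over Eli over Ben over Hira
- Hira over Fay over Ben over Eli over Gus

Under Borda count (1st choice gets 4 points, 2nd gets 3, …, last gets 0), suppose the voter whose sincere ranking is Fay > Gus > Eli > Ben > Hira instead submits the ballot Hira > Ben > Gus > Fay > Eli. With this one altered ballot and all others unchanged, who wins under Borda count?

Hira

Borda totals with the altered ballot: Hira 20, Eli 13, Ben 11, Fay 12, Gus 14.
The winner is unchanged: still Hira.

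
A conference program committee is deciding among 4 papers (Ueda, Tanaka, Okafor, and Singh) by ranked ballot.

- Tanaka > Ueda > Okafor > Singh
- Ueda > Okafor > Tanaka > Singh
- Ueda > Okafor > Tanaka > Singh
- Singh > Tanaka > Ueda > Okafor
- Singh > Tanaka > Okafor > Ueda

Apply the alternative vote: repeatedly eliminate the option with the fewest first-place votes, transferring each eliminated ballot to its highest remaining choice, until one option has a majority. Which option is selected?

Ueda

Round 1: Ueda 2, Singh 2, Tanaka 1, Okafor 0. Okafor has the fewest and is eliminated.
Round 2: Ueda 2, Singh 2, Tanaka 1. Tanaka has the fewest and is eliminated.
Round 3: Ueda 3, Singh 2. Ueda has a majority.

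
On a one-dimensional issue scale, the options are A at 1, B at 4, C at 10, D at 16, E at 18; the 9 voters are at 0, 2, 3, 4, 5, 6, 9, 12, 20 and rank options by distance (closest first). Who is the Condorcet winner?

B

With single-peaked preferences on a line, the Condorcet winner is the candidate closest to the median voter.
The median voter (position 5) is closest to B at 4.
Check: B vs D — voters closer to B: 7 of 9.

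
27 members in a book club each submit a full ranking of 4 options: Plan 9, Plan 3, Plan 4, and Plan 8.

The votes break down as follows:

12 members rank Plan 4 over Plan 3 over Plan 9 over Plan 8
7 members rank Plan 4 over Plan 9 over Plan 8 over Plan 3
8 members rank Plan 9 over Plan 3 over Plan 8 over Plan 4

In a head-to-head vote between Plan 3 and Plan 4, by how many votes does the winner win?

Ballots ranking Plan 3 above Plan 4: 8.
Ballots ranking Plan 4 above Plan 3: 12+7 = 19.
Plan 4 wins 19–8, a margin of 11.

11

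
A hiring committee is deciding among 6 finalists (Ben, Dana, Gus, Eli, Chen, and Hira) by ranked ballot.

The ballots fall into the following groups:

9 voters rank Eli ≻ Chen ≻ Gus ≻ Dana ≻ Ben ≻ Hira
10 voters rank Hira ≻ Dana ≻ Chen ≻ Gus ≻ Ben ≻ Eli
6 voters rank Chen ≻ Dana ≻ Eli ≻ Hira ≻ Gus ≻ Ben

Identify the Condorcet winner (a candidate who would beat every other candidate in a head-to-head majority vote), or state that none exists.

Head-to-head results (25 voters total):
Ben vs Dana: Dana wins 25–0.
Ben vs Gus: Gus wins 25–0.
Ben vs Eli: Eli wins 15–10.
Ben vs Chen: Chen wins 25–0.
Ben vs Hira: Hira wins 16–9.
Dana vs Gus: Dana wins 16–9.
Dana vs Eli: Dana wins 16–9.
Dana vs Chen: Chen wins 15–10.
Dana vs Hira: Dana wins 15–10.
Gus vs Eli: Eli wins 15–10.
Gus vs Chen: Chen wins 25–0.
Gus vs Hira: Hira wins 16–9.
Eli vs Chen: Chen wins 16–9.
Eli vs Hira: Eli wins 15–10.
Chen vs Hira: Chen wins 15–10.
Chen beats each rival — Ben (25–0), Dana (15–10), Gus (25–0), Eli (16–9), Hira (15–10) — so Chen is the Condorcet winner.

Chen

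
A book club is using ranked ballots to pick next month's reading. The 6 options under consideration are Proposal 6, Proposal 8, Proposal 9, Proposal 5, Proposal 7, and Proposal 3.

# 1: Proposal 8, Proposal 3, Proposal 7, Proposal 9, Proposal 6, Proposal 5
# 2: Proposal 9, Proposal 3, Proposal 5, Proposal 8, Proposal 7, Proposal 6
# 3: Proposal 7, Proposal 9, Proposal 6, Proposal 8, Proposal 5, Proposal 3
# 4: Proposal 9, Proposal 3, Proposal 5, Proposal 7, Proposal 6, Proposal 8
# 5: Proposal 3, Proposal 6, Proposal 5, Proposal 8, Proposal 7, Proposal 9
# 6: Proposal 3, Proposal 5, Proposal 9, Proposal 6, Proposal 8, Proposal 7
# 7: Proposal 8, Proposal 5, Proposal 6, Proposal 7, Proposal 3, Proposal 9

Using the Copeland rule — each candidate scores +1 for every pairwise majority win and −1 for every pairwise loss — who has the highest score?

Proposal 3

Pairwise results:
  Proposal 6 vs Proposal 8: Proposal 6 wins 4–3.
  Proposal 6 vs Proposal 9: Proposal 9 wins 5–2.
  Proposal 6 vs Proposal 5: Proposal 5 wins 4–3.
  Proposal 6 vs Proposal 7: Proposal 7 wins 4–3.
  Proposal 6 vs Proposal 3: Proposal 3 wins 5–2.
  Proposal 8 vs Proposal 9: Proposal 9 wins 4–3.
  Proposal 8 vs Proposal 5: Proposal 5 wins 4–3.
  Proposal 8 vs Proposal 7: Proposal 8 wins 5–2.
  Proposal 8 vs Proposal 3: Proposal 3 wins 4–3.
  Proposal 9 vs Proposal 5: Proposal 9 wins 4–3.
  Proposal 9 vs Proposal 7: Proposal 7 wins 4–3.
  Proposal 9 vs Proposal 3: Proposal 3 wins 4–3.
  Proposal 5 vs Proposal 7: Proposal 5 wins 5–2.
  Proposal 5 vs Proposal 3: Proposal 3 wins 5–2.
  Proposal 7 vs Proposal 3: Proposal 3 wins 5–2.
Copeland scores (wins − losses):
  Proposal 6: 1 − 4 = -3
  Proposal 8: 1 − 4 = -3
  Proposal 9: 3 − 2 = 1
  Proposal 5: 3 − 2 = 1
  Proposal 7: 2 − 3 = -1
  Proposal 3: 5 − 0 = 5
Proposal 3 has the best Copeland score.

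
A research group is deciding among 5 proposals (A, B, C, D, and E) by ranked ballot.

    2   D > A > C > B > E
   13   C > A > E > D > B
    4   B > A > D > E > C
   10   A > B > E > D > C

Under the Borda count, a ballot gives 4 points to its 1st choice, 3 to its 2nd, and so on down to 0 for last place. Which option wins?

Borda scores:
  A: 2·3 + 13·3 + 4·3 + 10·4 = 97
  B: 2·1 + 13·0 + 4·4 + 10·3 = 48
  C: 2·2 + 13·4 + 4·0 + 10·0 = 56
  D: 2·4 + 13·1 + 4·2 + 10·1 = 39
  E: 2·0 + 13·2 + 4·1 + 10·2 = 50
A has the highest total.

A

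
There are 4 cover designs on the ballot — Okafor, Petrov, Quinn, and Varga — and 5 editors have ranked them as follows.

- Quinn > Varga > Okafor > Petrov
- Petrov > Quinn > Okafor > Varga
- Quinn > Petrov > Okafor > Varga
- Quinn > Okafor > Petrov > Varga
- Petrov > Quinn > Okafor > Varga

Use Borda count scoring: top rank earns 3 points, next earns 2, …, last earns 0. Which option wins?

Borda scores:
  Okafor: 1 + 1 + 1 + 2 + 1 = 6
  Petrov: 0 + 3 + 2 + 1 + 3 = 9
  Quinn: 3 + 2 + 3 + 3 + 2 = 13
  Varga: 2 + 0 + 0 + 0 + 0 = 2
Quinn has the highest total.

Quinn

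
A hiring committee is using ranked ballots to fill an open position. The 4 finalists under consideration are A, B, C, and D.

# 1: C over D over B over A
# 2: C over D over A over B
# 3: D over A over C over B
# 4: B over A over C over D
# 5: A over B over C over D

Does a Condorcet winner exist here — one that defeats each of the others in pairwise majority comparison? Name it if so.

Head-to-head results (5 voters total):
A vs B: A wins 3–2.
A vs C: A wins 3–2.
A vs D: D wins 3–2.
B vs C: C wins 3–2.
B vs D: D wins 3–2.
C vs D: C wins 4–1.
No candidate beats all others: A beats C beats D beats A, a majority cycle.

No Condorcet winner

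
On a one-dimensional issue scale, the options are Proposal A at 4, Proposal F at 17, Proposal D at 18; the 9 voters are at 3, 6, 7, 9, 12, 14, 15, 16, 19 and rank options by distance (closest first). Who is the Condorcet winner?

Proposal F

With single-peaked preferences on a line, the Condorcet winner is the candidate closest to the median voter.
The median voter (position 12) is closest to Proposal F at 17.
Check: Proposal F vs Proposal D — voters closer to Proposal F: 8 of 9.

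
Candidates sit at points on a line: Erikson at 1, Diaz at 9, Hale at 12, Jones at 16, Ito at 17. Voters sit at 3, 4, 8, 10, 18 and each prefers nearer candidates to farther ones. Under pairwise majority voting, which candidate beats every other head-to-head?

With single-peaked preferences on a line, the Condorcet winner is the candidate closest to the median voter.
The median voter (position 8) is closest to Diaz at 9.
Check: Diaz vs Ito — voters closer to Diaz: 4 of 5.

Diaz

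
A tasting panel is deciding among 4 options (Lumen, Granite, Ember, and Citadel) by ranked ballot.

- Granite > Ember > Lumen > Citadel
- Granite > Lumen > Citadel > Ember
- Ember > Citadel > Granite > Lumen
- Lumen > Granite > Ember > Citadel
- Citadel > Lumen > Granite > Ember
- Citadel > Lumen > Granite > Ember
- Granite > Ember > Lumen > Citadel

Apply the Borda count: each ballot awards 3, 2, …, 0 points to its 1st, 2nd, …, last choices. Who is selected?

Granite

Borda scores:
  Lumen: 1 + 2 + 0 + 3 + 2 + 2 + 1 = 11
  Granite: 3 + 3 + 1 + 2 + 1 + 1 + 3 = 14
  Ember: 2 + 0 + 3 + 1 + 0 + 0 + 2 = 8
  Citadel: 0 + 1 + 2 + 0 + 3 + 3 + 0 = 9
Granite has the highest total.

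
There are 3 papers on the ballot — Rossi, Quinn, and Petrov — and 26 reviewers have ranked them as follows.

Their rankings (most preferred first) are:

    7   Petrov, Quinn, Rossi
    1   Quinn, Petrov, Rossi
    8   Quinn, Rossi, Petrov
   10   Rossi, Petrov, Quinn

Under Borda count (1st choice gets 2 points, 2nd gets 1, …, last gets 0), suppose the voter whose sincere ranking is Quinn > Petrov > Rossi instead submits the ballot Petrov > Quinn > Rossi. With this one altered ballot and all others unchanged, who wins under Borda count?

Borda totals with the altered ballot: Rossi 28, Quinn 24, Petrov 26.
The winner is unchanged: still Rossi.

Rossi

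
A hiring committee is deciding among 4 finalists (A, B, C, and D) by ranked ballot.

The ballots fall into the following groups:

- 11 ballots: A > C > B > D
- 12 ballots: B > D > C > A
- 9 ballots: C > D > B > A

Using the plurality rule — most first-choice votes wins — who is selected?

First-place vote totals:
  A: 11
  B: 12
  C: 9
  D: 0
B has the most first-place votes.

B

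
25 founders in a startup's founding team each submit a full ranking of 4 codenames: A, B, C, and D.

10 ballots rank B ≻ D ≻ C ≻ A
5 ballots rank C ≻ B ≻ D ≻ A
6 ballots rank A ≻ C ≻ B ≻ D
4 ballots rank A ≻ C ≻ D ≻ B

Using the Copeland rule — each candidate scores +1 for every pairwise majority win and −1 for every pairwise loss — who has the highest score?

C

Pairwise results:
  A vs B: B wins 15–10.
  A vs C: C wins 15–10.
  A vs D: D wins 15–10.
  B vs C: C wins 15–10.
  B vs D: B wins 21–4.
  C vs D: C wins 15–10.
Copeland scores (wins − losses):
  A: 0 − 3 = -3
  B: 2 − 1 = 1
  C: 3 − 0 = 3
  D: 1 − 2 = -1
C has the best Copeland score.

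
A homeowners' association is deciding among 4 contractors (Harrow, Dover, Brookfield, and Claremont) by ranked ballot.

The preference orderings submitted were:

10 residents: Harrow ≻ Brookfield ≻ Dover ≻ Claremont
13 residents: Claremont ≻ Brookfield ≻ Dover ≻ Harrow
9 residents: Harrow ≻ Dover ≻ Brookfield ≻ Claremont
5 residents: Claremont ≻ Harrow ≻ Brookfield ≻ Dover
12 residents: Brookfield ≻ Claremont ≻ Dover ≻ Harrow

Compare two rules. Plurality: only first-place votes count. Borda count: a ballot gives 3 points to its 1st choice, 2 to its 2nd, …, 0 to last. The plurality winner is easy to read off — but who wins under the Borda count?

Plurality first-place counts: Harrow 19, Dover 0, Brookfield 12, Claremont 18 → Harrow.
Borda totals: Harrow 67, Dover 53, Brookfield 96, Claremont 78 → Brookfield.

Brookfield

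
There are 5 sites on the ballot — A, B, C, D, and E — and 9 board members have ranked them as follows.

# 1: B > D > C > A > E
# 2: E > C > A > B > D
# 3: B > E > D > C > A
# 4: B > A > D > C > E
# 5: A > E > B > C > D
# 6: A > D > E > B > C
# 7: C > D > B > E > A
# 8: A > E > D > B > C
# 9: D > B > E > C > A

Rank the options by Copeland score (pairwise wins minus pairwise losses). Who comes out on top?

B

Pairwise results:
  A vs B: B wins 5–4.
  A vs C: C wins 5–4.
  A vs D: A wins 5–4.
  A vs E: A wins 5–4.
  B vs C: B wins 7–2.
  B vs D: B wins 5–4.
  B vs E: B wins 5–4.
  C vs D: D wins 6–3.
  C vs E: E wins 6–3.
  D vs E: D wins 5–4.
Copeland scores (wins − losses):
  A: 2 − 2 = 0
  B: 4 − 0 = 4
  C: 1 − 3 = -2
  D: 2 − 2 = 0
  E: 1 − 3 = -2
B has the best Copeland score.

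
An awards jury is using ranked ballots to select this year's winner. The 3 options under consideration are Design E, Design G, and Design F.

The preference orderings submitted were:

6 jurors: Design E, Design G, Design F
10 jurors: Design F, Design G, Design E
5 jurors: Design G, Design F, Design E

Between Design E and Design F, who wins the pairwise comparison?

Design F

Ballots ranking Design E above Design F: 6.
Ballots ranking Design F above Design E: 10+5 = 15.
Design F wins the head-to-head, 15–6.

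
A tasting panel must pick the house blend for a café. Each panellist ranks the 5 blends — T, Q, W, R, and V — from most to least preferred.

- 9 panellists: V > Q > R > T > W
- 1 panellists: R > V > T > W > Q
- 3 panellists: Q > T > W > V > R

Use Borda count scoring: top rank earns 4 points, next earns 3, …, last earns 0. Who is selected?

V

Borda scores:
  T: 9·1 + 2 + 3·3 = 20
  Q: 9·3 + 0 + 3·4 = 39
  W: 9·0 + 1 + 3·2 = 7
  R: 9·2 + 4 + 3·0 = 22
  V: 9·4 + 3 + 3·1 = 42
V has the highest total.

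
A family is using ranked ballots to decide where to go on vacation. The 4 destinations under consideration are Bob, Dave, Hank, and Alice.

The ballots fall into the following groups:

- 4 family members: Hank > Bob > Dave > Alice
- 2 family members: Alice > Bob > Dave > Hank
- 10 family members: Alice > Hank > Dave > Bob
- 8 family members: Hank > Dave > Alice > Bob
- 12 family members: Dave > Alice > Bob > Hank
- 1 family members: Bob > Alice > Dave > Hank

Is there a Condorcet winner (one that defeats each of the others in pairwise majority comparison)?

No

Head-to-head results (37 voters total):
Bob vs Dave: Dave wins 30–7.
Bob vs Hank: Hank wins 22–15.
Bob vs Alice: Alice wins 32–5.
Dave vs Hank: Hank wins 22–15.
Dave vs Alice: Dave wins 24–13.
Hank vs Alice: Alice wins 25–12.
No candidate beats all others: Dave beats Alice beats Hank beats Dave, a majority cycle.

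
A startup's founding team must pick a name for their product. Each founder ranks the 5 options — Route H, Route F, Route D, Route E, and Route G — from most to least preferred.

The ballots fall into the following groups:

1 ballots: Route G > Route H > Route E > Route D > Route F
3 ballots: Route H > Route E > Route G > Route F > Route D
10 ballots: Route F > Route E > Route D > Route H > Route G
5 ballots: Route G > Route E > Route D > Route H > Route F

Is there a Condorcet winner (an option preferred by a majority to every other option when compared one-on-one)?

Head-to-head results (19 voters total):
Route H vs Route F: Route F wins 10–9.
Route H vs Route D: Route D wins 15–4.
Route H vs Route E: Route E wins 15–4.
Route H vs Route G: Route H wins 13–6.
Route F vs Route D: Route F wins 13–6.
Route F vs Route E: Route F wins 10–9.
Route F vs Route G: Route F wins 10–9.
Route D vs Route E: Route E wins 19–0.
Route D vs Route G: Route D wins 10–9.
Route E vs Route G: Route E wins 13–6.
Route F beats each rival — Route H (10–9), Route D (13–6), Route E (10–9), Route G (10–9) — so Route F is the Condorcet winner.

Yes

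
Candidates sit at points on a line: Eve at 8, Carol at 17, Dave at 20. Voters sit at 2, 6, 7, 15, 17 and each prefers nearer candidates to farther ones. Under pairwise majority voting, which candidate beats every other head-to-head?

Eve

With single-peaked preferences on a line, the Condorcet winner is the candidate closest to the median voter.
The median voter (position 7) is closest to Eve at 8.
Check: Eve vs Dave — voters closer to Eve: 3 of 5.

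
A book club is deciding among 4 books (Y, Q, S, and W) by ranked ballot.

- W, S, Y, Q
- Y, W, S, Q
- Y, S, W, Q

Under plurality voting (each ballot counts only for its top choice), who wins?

Y

First-place vote totals:
  Y: 2
  Q: 0
  S: 0
  W: 1
Y has the most first-place votes.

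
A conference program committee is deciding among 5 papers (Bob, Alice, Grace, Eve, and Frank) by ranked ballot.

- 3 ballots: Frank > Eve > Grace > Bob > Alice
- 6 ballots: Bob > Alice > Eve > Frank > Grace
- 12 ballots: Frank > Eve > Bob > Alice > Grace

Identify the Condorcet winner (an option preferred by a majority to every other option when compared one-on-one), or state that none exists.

Head-to-head results (21 voters total):
Bob vs Alice: Bob wins 21–0.
Bob vs Grace: Bob wins 18–3.
Bob vs Eve: Eve wins 15–6.
Bob vs Frank: Frank wins 15–6.
Alice vs Grace: Alice wins 18–3.
Alice vs Eve: Eve wins 15–6.
Alice vs Frank: Frank wins 15–6.
Grace vs Eve: Eve wins 21–0.
Grace vs Frank: Frank wins 21–0.
Eve vs Frank: Frank wins 15–6.
Frank beats each rival — Bob (15–6), Alice (15–6), Grace (21–0), Eve (15–6) — so Frank is the Condorcet winner.

Frank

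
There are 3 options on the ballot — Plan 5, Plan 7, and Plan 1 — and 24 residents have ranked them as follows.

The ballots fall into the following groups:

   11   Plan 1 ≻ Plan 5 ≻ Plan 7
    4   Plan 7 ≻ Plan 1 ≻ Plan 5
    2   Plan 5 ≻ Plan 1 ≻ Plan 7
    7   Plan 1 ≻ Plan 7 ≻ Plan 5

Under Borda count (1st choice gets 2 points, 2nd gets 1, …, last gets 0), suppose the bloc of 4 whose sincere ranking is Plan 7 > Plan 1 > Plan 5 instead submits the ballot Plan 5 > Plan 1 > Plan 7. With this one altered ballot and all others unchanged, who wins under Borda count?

Plan 1

Borda totals with the altered ballot: Plan 5 23, Plan 7 7, Plan 1 42.
The winner is unchanged: still Plan 1.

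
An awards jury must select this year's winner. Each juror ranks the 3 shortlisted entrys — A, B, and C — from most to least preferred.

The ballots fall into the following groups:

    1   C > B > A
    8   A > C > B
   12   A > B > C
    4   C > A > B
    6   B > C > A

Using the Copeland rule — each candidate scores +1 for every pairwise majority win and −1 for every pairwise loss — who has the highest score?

Pairwise results:
  A vs B: A wins 24–7.
  A vs C: A wins 20–11.
  B vs C: B wins 18–13.
Copeland scores (wins − losses):
  A: 2 − 0 = 2
  B: 1 − 1 = 0
  C: 0 − 2 = -2
A has the best Copeland score.

A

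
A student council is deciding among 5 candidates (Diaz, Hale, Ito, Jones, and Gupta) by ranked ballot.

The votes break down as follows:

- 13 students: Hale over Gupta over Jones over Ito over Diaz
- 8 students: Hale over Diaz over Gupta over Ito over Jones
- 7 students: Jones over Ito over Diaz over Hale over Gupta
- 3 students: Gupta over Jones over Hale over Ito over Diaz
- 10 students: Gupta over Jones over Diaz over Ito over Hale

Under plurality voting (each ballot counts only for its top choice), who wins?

Hale

First-place vote totals:
  Diaz: 0
  Hale: 21
  Ito: 0
  Jones: 7
  Gupta: 13
Hale has the most first-place votes.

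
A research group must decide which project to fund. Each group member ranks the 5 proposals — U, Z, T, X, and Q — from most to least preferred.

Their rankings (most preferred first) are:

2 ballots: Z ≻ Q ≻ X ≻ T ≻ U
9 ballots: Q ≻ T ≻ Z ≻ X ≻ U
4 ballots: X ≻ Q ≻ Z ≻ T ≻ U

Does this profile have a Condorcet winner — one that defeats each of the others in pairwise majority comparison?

Head-to-head results (15 voters total):
U vs Z: Z wins 15–0.
U vs T: T wins 15–0.
U vs X: X wins 15–0.
U vs Q: Q wins 15–0.
Z vs T: T wins 9–6.
Z vs X: Z wins 11–4.
Z vs Q: Q wins 13–2.
T vs X: T wins 9–6.
T vs Q: Q wins 15–0.
X vs Q: Q wins 11–4.
Q beats each rival — U (15–0), Z (13–2), T (15–0), X (11–4) — so Q is the Condorcet winner.

Yes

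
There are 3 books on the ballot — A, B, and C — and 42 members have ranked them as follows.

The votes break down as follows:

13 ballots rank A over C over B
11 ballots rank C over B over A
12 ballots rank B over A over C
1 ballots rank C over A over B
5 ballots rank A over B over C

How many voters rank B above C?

17

Ballots ranking B above C: 12+5 = 17.
Ballots ranking C above B: 13+11+1 = 25.
So 17 of 42 voters prefer B to C.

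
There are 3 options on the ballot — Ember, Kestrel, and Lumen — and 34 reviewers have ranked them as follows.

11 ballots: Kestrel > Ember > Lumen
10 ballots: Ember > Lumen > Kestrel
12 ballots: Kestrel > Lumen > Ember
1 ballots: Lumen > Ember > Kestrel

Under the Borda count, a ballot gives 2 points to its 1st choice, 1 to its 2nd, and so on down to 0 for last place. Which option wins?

Kestrel

Borda scores:
  Ember: 11·1 + 10·2 + 12·0 + 1 = 32
  Kestrel: 11·2 + 10·0 + 12·2 + 0 = 46
  Lumen: 11·0 + 10·1 + 12·1 + 2 = 24
Kestrel has the highest total.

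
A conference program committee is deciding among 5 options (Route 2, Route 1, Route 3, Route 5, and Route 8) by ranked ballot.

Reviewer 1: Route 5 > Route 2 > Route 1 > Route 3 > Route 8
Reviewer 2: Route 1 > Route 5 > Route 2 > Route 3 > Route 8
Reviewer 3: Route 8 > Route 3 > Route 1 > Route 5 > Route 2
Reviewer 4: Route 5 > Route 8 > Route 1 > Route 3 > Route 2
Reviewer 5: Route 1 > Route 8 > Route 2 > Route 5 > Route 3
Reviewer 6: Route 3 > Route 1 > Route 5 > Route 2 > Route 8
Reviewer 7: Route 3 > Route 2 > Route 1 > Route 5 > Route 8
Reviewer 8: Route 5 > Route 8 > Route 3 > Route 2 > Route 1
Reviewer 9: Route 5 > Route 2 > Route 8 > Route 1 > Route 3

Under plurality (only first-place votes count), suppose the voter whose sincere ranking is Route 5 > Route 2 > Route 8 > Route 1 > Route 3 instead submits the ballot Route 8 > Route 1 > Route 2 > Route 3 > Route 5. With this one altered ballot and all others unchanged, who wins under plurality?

Route 5

First-place totals with the altered ballot: Route 2 0, Route 1 2, Route 3 2, Route 5 3, Route 8 2.
The winner is unchanged: still Route 5.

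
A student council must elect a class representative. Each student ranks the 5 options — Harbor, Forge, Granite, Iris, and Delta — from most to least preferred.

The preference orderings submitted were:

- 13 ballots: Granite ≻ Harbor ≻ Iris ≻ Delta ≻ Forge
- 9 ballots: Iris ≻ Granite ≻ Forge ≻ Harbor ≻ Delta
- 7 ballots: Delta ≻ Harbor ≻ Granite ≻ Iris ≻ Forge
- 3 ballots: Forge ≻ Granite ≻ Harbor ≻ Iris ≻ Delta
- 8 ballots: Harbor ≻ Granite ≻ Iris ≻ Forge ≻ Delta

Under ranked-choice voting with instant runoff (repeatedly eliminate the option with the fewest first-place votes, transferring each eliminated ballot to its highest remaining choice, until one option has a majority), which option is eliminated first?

Round 1: Granite 13, Iris 9, Harbor 8, Delta 7, Forge 3. Forge has the fewest and is eliminated.
Round 2: Granite 16, Iris 9, Harbor 8, Delta 7. Delta has the fewest and is eliminated.
Round 3: Granite 16, Harbor 15, Iris 9. Iris has the fewest and is eliminated.
Round 4: Granite 25, Harbor 15. Granite has a majority.

Forge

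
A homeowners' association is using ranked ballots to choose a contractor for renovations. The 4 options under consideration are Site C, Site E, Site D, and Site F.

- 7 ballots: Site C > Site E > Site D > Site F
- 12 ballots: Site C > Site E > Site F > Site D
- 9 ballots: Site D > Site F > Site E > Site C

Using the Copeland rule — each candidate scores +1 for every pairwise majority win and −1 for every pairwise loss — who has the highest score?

Site C

Pairwise results:
  Site C vs Site E: Site C wins 19–9.
  Site C vs Site D: Site C wins 19–9.
  Site C vs Site F: Site C wins 19–9.
  Site E vs Site D: Site E wins 19–9.
  Site E vs Site F: Site E wins 19–9.
  Site D vs Site F: Site D wins 16–12.
Copeland scores (wins − losses):
  Site C: 3 − 0 = 3
  Site E: 2 − 1 = 1
  Site D: 1 − 2 = -1
  Site F: 0 − 3 = -3
Site C has the best Copeland score.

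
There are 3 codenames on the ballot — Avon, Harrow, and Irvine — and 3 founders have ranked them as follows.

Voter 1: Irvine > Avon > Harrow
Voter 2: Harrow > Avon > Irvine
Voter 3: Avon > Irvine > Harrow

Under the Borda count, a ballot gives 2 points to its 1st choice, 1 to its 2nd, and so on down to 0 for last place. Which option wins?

Borda scores:
  Avon: 1 + 1 + 2 = 4
  Harrow: 0 + 2 + 0 = 2
  Irvine: 2 + 0 + 1 = 3
Avon has the highest total.

Avon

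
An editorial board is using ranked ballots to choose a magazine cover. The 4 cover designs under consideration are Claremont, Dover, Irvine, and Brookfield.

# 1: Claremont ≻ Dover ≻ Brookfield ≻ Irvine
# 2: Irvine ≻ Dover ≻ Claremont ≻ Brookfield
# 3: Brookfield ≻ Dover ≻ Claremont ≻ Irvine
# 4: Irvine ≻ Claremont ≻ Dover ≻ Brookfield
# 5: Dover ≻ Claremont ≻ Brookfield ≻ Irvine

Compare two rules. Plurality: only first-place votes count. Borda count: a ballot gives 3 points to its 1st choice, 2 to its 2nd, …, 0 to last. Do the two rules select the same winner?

Plurality first-place counts: Claremont 1, Dover 1, Irvine 2, Brookfield 1 → Irvine.
Borda totals: Claremont 9, Dover 10, Irvine 6, Brookfield 5 → Dover.
The two rules disagree: plurality picks Irvine, Borda picks Dover.

No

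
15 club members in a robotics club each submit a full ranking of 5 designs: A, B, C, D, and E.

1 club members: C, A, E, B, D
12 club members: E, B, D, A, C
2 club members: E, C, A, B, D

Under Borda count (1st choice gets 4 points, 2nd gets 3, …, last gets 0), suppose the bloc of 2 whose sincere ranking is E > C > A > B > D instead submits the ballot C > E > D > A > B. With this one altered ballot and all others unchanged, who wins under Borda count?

Borda totals with the altered ballot: A 17, B 37, C 12, D 28, E 56.
The winner is unchanged: still E.

E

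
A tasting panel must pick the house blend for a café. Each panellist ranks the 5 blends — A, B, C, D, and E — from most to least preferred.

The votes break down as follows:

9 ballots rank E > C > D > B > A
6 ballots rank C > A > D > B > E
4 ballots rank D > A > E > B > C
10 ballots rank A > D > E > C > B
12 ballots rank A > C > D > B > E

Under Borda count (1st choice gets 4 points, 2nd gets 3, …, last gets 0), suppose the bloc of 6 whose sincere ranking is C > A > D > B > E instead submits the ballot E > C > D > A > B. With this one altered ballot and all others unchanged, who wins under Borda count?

A

Borda totals with the altered ballot: A 106, B 25, C 91, D 100, E 88.
The winner is unchanged: still A.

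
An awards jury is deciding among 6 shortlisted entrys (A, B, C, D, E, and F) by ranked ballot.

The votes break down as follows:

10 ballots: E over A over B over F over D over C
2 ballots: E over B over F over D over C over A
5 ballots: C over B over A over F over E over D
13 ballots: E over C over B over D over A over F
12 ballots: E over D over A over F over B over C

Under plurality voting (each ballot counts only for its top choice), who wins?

First-place vote totals:
  A: 0
  B: 0
  C: 5
  D: 0
  E: 37
  F: 0
E has the most first-place votes.

E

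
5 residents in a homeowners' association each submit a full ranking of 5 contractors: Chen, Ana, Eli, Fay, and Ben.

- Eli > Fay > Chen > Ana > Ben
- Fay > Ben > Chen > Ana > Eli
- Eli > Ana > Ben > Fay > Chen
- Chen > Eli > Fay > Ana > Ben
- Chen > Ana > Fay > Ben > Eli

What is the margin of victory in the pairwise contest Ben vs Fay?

3

Ballots ranking Ben above Fay: 1.
Ballots ranking Fay above Ben: 4.
Fay wins 4–1, a margin of 3.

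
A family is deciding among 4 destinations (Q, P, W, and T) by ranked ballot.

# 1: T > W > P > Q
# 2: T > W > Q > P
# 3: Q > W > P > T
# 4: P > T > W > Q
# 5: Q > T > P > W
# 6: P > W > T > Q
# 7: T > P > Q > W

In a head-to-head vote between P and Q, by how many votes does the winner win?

Ballots ranking P above Q: 4.
Ballots ranking Q above P: 3.
P wins 4–3, a margin of 1.

1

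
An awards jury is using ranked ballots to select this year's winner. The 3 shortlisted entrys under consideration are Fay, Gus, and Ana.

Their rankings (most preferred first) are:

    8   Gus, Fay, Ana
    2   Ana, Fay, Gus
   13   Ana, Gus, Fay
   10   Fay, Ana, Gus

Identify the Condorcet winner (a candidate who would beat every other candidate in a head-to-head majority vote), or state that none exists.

Head-to-head results (33 voters total):
Fay vs Gus: Gus wins 21–12.
Fay vs Ana: Fay wins 18–15.
Gus vs Ana: Ana wins 25–8.
No candidate beats all others: Fay beats Ana beats Gus beats Fay, a majority cycle.

There is no Condorcet winner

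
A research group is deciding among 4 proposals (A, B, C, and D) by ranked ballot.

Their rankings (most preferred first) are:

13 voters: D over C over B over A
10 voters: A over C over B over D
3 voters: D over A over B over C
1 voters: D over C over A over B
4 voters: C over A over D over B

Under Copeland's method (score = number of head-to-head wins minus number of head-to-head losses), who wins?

D

Pairwise results:
  A vs B: A wins 18–13.
  A vs C: C wins 18–13.
  A vs D: D wins 17–14.
  B vs C: C wins 28–3.
  B vs D: D wins 21–10.
  C vs D: D wins 17–14.
Copeland scores (wins − losses):
  A: 1 − 2 = -1
  B: 0 − 3 = -3
  C: 2 − 1 = 1
  D: 3 − 0 = 3
D has the best Copeland score.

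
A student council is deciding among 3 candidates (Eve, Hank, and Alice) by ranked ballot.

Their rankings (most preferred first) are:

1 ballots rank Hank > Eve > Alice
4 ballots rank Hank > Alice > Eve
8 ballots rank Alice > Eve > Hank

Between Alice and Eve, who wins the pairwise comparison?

Ballots ranking Alice above Eve: 4+8 = 12.
Ballots ranking Eve above Alice: 1.
Alice wins the head-to-head, 12–1.

Alice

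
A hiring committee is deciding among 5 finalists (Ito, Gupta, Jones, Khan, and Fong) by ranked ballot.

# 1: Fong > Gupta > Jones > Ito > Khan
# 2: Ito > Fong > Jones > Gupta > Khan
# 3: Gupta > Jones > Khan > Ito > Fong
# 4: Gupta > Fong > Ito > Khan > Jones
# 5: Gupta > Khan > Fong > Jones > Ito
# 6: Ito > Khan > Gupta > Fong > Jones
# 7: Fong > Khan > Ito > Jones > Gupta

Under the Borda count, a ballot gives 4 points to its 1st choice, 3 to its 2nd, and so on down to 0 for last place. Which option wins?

Borda scores:
  Ito: 1 + 4 + 1 + 2 + 0 + 4 + 2 = 14
  Gupta: 3 + 1 + 4 + 4 + 4 + 2 + 0 = 18
  Jones: 2 + 2 + 3 + 0 + 1 + 0 + 1 = 9
  Khan: 0 + 0 + 2 + 1 + 3 + 3 + 3 = 12
  Fong: 4 + 3 + 0 + 3 + 2 + 1 + 4 = 17
Gupta has the highest total.

Gupta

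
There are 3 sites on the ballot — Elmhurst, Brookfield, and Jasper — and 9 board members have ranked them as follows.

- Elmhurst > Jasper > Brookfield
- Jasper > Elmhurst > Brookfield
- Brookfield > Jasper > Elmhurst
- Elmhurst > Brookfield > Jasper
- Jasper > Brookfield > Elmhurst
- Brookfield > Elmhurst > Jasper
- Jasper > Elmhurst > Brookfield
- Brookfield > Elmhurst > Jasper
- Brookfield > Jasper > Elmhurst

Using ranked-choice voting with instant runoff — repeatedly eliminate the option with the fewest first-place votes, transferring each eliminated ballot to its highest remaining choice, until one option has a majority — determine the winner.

Brookfield

Round 1: Brookfield 4, Jasper 3, Elmhurst 2. Elmhurst has the fewest and is eliminated.
Round 2: Brookfield 5, Jasper 4. Brookfield has a majority.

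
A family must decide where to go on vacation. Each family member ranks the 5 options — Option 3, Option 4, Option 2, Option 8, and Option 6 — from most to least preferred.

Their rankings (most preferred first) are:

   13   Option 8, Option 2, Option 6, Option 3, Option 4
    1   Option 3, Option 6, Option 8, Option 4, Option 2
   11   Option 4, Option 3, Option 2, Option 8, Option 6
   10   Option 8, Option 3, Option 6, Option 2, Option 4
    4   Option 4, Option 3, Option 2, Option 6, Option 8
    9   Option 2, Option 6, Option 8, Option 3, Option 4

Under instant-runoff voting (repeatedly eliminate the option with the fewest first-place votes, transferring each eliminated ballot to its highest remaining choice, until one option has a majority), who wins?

Round 1: Option 8 23, Option 4 15, Option 2 9, Option 3 1, Option 6 0. Option 6 has the fewest and is eliminated.
Round 2: Option 8 23, Option 4 15, Option 2 9, Option 3 1. Option 3 has the fewest and is eliminated.
Round 3: Option 8 24, Option 4 15, Option 2 9. Option 2 has the fewest and is eliminated.
Round 4: Option 8 33, Option 4 15. Option 8 has a majority.

Option 8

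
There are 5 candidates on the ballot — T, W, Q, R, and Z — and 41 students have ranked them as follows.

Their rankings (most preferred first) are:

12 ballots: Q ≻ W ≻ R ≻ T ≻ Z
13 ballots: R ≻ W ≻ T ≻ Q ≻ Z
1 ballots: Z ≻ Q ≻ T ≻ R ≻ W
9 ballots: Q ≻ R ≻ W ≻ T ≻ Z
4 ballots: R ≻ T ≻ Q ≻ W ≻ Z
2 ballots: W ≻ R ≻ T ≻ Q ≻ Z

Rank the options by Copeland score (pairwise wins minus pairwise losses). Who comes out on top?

Pairwise results:
  T vs W: W wins 36–5.
  T vs Q: Q wins 22–19.
  T vs R: R wins 40–1.
  T vs Z: T wins 40–1.
  W vs Q: Q wins 26–15.
  W vs R: R wins 27–14.
  W vs Z: W wins 40–1.
  Q vs R: Q wins 22–19.
  Q vs Z: Q wins 40–1.
  R vs Z: R wins 40–1.
Copeland scores (wins − losses):
  T: 1 − 3 = -2
  W: 2 − 2 = 0
  Q: 4 − 0 = 4
  R: 3 − 1 = 2
  Z: 0 − 4 = -4
Q has the best Copeland score.

Q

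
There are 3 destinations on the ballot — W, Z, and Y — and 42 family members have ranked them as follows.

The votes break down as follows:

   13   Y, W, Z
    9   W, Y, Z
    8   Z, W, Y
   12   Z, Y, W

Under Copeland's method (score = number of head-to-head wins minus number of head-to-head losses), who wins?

Pairwise results:
  W vs Z: W wins 22–20.
  W vs Y: Y wins 25–17.
  Z vs Y: Y wins 22–20.
Copeland scores (wins − losses):
  W: 1 − 1 = 0
  Z: 0 − 2 = -2
  Y: 2 − 0 = 2
Y has the best Copeland score.

Y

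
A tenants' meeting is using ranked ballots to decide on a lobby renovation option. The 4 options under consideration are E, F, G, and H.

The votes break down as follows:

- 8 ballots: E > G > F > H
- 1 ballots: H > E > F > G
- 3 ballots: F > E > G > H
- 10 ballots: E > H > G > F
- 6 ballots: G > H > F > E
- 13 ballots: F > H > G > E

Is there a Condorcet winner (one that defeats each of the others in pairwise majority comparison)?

No

Head-to-head results (41 voters total):
E vs F: F wins 22–19.
E vs G: E wins 22–19.
E vs H: E wins 21–20.
F vs G: G wins 24–17.
F vs H: F wins 24–17.
G vs H: H wins 24–17.
No candidate beats all others: E beats G beats F beats E, a majority cycle.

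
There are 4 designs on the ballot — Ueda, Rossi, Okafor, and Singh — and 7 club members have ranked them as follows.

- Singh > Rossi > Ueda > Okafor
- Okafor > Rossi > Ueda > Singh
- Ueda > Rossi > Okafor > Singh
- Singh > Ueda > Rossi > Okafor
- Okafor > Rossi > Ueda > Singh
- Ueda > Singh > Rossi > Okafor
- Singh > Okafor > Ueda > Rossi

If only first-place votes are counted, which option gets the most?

Singh

First-place vote totals:
  Ueda: 2
  Rossi: 0
  Okafor: 2
  Singh: 3
Singh has the most first-place votes.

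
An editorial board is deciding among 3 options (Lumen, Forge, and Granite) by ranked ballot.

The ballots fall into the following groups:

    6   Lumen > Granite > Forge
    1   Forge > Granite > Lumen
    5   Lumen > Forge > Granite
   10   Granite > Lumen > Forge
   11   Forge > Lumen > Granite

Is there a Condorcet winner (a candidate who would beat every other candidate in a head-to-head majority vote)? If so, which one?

Lumen

Head-to-head results (33 voters total):
Lumen vs Forge: Lumen wins 21–12.
Lumen vs Granite: Lumen wins 22–11.
Forge vs Granite: Forge wins 17–16.
Lumen beats each rival — Forge (21–12), Granite (22–11) — so Lumen is the Condorcet winner.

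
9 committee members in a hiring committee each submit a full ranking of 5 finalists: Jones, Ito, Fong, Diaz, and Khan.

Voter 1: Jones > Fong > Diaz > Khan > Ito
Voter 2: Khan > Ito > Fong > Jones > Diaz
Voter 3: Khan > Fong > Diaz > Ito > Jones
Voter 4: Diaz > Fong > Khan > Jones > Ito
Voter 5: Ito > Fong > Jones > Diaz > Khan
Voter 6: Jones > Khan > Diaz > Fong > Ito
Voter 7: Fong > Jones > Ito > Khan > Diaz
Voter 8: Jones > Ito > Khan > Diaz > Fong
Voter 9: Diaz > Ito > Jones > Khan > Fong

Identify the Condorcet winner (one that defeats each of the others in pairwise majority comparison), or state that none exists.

There is no Condorcet winner

Head-to-head results (9 voters total):
Jones vs Ito: Jones wins 5–4.
Jones vs Fong: Fong wins 5–4.
Jones vs Diaz: Jones wins 6–3.
Jones vs Khan: Jones wins 6–3.
Ito vs Fong: Fong wins 5–4.
Ito vs Diaz: Diaz wins 5–4.
Ito vs Khan: Khan wins 5–4.
Fong vs Diaz: Fong wins 5–4.
Fong vs Khan: Khan wins 5–4.
Diaz vs Khan: Khan wins 5–4.
No candidate beats all others: Jones beats Khan beats Fong beats Jones, a majority cycle.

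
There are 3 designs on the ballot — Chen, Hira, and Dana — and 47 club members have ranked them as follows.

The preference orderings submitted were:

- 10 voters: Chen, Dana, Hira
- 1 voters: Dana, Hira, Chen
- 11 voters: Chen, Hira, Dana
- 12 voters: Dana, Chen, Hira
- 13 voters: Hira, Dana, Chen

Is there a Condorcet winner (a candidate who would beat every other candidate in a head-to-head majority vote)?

No

Head-to-head results (47 voters total):
Chen vs Hira: Chen wins 33–14.
Chen vs Dana: Dana wins 26–21.
Hira vs Dana: Hira wins 24–23.
No candidate beats all others: Chen beats Hira beats Dana beats Chen, a majority cycle.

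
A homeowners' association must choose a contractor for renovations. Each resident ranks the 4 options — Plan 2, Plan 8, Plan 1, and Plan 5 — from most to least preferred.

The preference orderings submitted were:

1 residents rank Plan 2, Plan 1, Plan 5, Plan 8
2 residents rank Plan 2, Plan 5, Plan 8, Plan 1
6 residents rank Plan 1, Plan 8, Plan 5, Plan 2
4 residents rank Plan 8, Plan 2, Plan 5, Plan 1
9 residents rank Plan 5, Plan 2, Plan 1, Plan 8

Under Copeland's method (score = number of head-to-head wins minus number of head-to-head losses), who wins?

Pairwise results:
  Plan 2 vs Plan 8: Plan 2 wins 12–10.
  Plan 2 vs Plan 1: Plan 2 wins 16–6.
  Plan 2 vs Plan 5: Plan 5 wins 15–7.
  Plan 8 vs Plan 1: Plan 1 wins 16–6.
  Plan 8 vs Plan 5: Plan 5 wins 12–10.
  Plan 1 vs Plan 5: Plan 5 wins 15–7.
Copeland scores (wins − losses):
  Plan 2: 2 − 1 = 1
  Plan 8: 0 − 3 = -3
  Plan 1: 1 − 2 = -1
  Plan 5: 3 − 0 = 3
Plan 5 has the best Copeland score.

Plan 5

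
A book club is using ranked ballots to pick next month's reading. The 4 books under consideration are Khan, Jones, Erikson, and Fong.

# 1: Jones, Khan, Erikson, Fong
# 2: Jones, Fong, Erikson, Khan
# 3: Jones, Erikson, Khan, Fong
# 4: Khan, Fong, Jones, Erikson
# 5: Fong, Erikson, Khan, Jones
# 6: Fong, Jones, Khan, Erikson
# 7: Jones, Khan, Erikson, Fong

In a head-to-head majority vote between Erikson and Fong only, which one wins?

Fong

Ballots ranking Erikson above Fong: 3.
Ballots ranking Fong above Erikson: 4.
Fong wins the head-to-head, 4–3.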